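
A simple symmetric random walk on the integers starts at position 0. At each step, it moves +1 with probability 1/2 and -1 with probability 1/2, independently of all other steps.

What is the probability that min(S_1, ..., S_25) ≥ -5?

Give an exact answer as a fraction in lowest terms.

Let f(t,s) = #length-t paths at position s with S_1..S_t all ≥ -5.
f(t,s) = f(t-1,s-1) + f(t-1,s+1) for s ≥ -5; f(t,s) = 0 for s < -5.
t=0: f(0,0)=1
t=1: f(1,-1)=1 f(1,1)=1
t=2: f(2,-2)=1 f(2,0)=2 f(2,2)=1
t=3: f(3,-3)=1 f(3,-1)=3 f(3,1)=3 f(3,3)=1
t=4: f(4,-4)=1 f(4,-2)=4 f(4,0)=6 f(4,2)=4 f(4,4)=1
t=5: f(5,-5)=1 f(5,-3)=5 f(5,-1)=10 f(5,1)=10 f(5,3)=5 f(5,5)=1
t=6: f(6,-4)=6 f(6,-2)=15 f(6,0)=20 f(6,2)=15 f(6,4)=6 f(6,6)=1
t=7: f(7,-5)=6 f(7,-3)=21 f(7,-1)=35 f(7,1)=35 f(7,3)=21 f(7,5)=7 f(7,7)=1
t=8: f(8,-4)=27 f(8,-2)=56 f(8,0)=70 f(8,2)=56 f(8,4)=28 f(8,6)=8 f(8,8)=1
t=9: f(9,-5)=27 f(9,-3)=83 f(9,-1)=126 f(9,1)=126 f(9,3)=84 f(9,5)=36 f(9,7)=9 f(9,9)=1
t=10: f(10,-4)=110 f(10,-2)=209 f(10,0)=252 f(10,2)=210 f(10,4)=120 f(10,6)=45 f(10,8)=10 f(10,10)=1
t=11: f(11,-5)=110 f(11,-3)=319 f(11,-1)=461 f(11,1)=462 f(11,3)=330 f(11,5)=165 f(11,7)=55 f(11,9)=11 f(11,11)=1
t=12: f(12,-4)=429 f(12,-2)=780 f(12,0)=923 f(12,2)=792 f(12,4)=495 f(12,6)=220 f(12,8)=66 f(12,10)=12 f(12,12)=1
t=13: f(13,-5)=429 f(13,-3)=1209 f(13,-1)=1703 f(13,1)=1715 f(13,3)=1287 f(13,5)=715 f(13,7)=286 f(13,9)=78 f(13,11)=13 f(13,13)=1
t=14: f(14,-4)=1638 f(14,-2)=2912 f(14,0)=3418 f(14,2)=3002 f(14,4)=2002 f(14,6)=1001 f(14,8)=364 f(14,10)=91 f(14,12)=14 f(14,14)=1
t=15: f(15,-5)=1638 f(15,-3)=4550 f(15,-1)=6330 f(15,1)=6420 f(15,3)=5004 f(15,5)=3003 f(15,7)=1365 f(15,9)=455 f(15,11)=105 f(15,13)=15 f(15,15)=1
t=16: f(16,-4)=6188 f(16,-2)=10880 f(16,0)=12750 f(16,2)=11424 f(16,4)=8007 f(16,6)=4368 f(16,8)=1820 f(16,10)=560 f(16,12)=120 f(16,14)=16 f(16,16)=1
t=17: f(17,-5)=6188 f(17,-3)=17068 f(17,-1)=23630 f(17,1)=24174 f(17,3)=19431 f(17,5)=12375 f(17,7)=6188 f(17,9)=2380 f(17,11)=680 f(17,13)=136 f(17,15)=17 f(17,17)=1
t=18: f(18,-4)=23256 f(18,-2)=40698 f(18,0)=47804 f(18,2)=43605 f(18,4)=31806 f(18,6)=18563 f(18,8)=8568 f(18,10)=3060 f(18,12)=816 f(18,14)=153 f(18,16)=18 f(18,18)=1
t=19: f(19,-5)=23256 f(19,-3)=63954 f(19,-1)=88502 f(19,1)=91409 f(19,3)=75411 f(19,5)=50369 f(19,7)=27131 f(19,9)=11628 f(19,11)=3876 f(19,13)=969 f(19,15)=171 f(19,17)=19 f(19,19)=1
t=20: f(20,-4)=87210 f(20,-2)=152456 f(20,0)=179911 f(20,2)=166820 f(20,4)=125780 f(20,6)=77500 f(20,8)=38759 f(20,10)=15504 f(20,12)=4845 f(20,14)=1140 f(20,16)=190 f(20,18)=20 f(20,20)=1
t=21: f(21,-5)=87210 f(21,-3)=239666 f(21,-1)=332367 f(21,1)=346731 f(21,3)=292600 f(21,5)=203280 f(21,7)=116259 f(21,9)=54263 f(21,11)=20349 f(21,13)=5985 f(21,15)=1330 f(21,17)=210 f(21,19)=21 f(21,21)=1
t=22: f(22,-4)=326876 f(22,-2)=572033 f(22,0)=679098 f(22,2)=639331 f(22,4)=495880 f(22,6)=319539 f(22,8)=170522 f(22,10)=74612 f(22,12)=26334 f(22,14)=7315 f(22,16)=1540 f(22,18)=231 f(22,20)=22 f(22,22)=1
t=23: f(23,-5)=326876 f(23,-3)=898909 f(23,-1)=1251131 f(23,1)=1318429 f(23,3)=1135211 f(23,5)=815419 f(23,7)=490061 f(23,9)=245134 f(23,11)=100946 f(23,13)=33649 f(23,15)=8855 f(23,17)=1771 f(23,19)=253 f(23,21)=23 f(23,23)=1
t=24: f(24,-4)=1225785 f(24,-2)=2150040 f(24,0)=2569560 f(24,2)=2453640 f(24,4)=1950630 f(24,6)=1305480 f(24,8)=735195 f(24,10)=346080 f(24,12)=134595 f(24,14)=42504 f(24,16)=10626 f(24,18)=2024 f(24,20)=276 f(24,22)=24 f(24,24)=1
t=25: f(25,-5)=1225785 f(25,-3)=3375825 f(25,-1)=4719600 f(25,1)=5023200 f(25,3)=4404270 f(25,5)=3256110 f(25,7)=2040675 f(25,9)=1081275 f(25,11)=480675 f(25,13)=177099 f(25,15)=53130 f(25,17)=12650 f(25,19)=2300 f(25,21)=300 f(25,23)=25 f(25,25)=1
Σ_s f(25,s) = 25852920
P = 25852920/33554432 = 3231615/4194304

Answer: 3231615/4194304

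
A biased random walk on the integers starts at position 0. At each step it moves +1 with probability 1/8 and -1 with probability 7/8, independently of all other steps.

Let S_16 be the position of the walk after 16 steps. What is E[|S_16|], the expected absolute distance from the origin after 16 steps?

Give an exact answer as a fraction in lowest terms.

S_16 takes values m ≡ 0 (mod 2) with |m| ≤ 16; P(S_16=m) = C(16,(16+m)/2) · (1/8)^((16+m)/2) · (7/8)^((16-m)/2).
Distribution: P(S=-16)=33232930569601/281474976710656, P(S=-14)=4747561509943/17592186044416, P(S=-12)=10173346092735/35184372088832, P(S=-10)=3391115364245/17592186044416, P(S=-8)=6297785676455/70368744177664, P(S=-6)=539810200839/17592186044416, P(S=-4)=282757724249/35184372088832, P(S=-2)=28852829005/17592186044416, P(S=0)=37096494435/140737488355328, P(S=2)=588833245/17592186044416, P(S=4)=117766649/35184372088832, P(S=6)=4588311/17592186044416, P(S=8)=1092455/70368744177664, P(S=10)=12005/17592186044416, P(S=12)=735/35184372088832, P(S=14)=7/17592186044416, P(S=16)=1/281474976710656
E[|S_16|] = Σ_m |m|·P(S_16=m) = 105554559305619/8796093022208

Answer: 105554559305619/8796093022208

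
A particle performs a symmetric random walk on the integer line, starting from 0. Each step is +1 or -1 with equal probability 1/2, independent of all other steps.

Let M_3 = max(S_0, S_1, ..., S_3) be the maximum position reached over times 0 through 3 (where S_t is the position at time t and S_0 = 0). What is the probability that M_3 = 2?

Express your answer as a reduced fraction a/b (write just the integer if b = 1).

Answer: 1/8

Derivation:
Let M_3 = max(S_0,...,S_3). Use the reflection principle: for j ≥ 1, #{paths with M_3 ≥ j} = #{S_3 ≥ j} + #{S_3 ≥ j+1}.
By reflection, #{M_3 ≥ 2} = #{S_3 ≥ 2} + #{S_3 ≥ 3} = 1 + 1 = 2.
#{M_3 ≥ 3} = #{S_3 ≥ 3} + #{S_3 ≥ 4} = 1 + 0 = 1.
#{M_3 = 2} = 2 - 1 = 1.
P(M_3 = 2) = 1/8 = 1/8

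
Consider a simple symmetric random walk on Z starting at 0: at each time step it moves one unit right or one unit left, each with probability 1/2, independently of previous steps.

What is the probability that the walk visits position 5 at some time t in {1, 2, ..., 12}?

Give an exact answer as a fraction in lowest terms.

Count via complement. Let g(t,s) = #length-t paths at position s with S_1..S_t all ≠ 5.
g(t,s) = g(t-1,s-1) + g(t-1,s+1) for s ≠ 5; g(t,5) = 0.
t=0: g(0,0)=1
t=1: g(1,-1)=1 g(1,1)=1
t=2: g(2,-2)=1 g(2,0)=2 g(2,2)=1
t=3: g(3,-3)=1 g(3,-1)=3 g(3,1)=3 g(3,3)=1
t=4: g(4,-4)=1 g(4,-2)=4 g(4,0)=6 g(4,2)=4 g(4,4)=1
t=5: g(5,-5)=1 g(5,-3)=5 g(5,-1)=10 g(5,1)=10 g(5,3)=5
t=6: g(6,-6)=1 g(6,-4)=6 g(6,-2)=15 g(6,0)=20 g(6,2)=15 g(6,4)=5
t=7: g(7,-7)=1 g(7,-5)=7 g(7,-3)=21 g(7,-1)=35 g(7,1)=35 g(7,3)=20
t=8: g(8,-8)=1 g(8,-6)=8 g(8,-4)=28 g(8,-2)=56 g(8,0)=70 g(8,2)=55 g(8,4)=20
t=9: g(9,-9)=1 g(9,-7)=9 g(9,-5)=36 g(9,-3)=84 g(9,-1)=126 g(9,1)=125 g(9,3)=75
t=10: g(10,-10)=1 g(10,-8)=10 g(10,-6)=45 g(10,-4)=120 g(10,-2)=210 g(10,0)=251 g(10,2)=200 g(10,4)=75
t=11: g(11,-11)=1 g(11,-9)=11 g(11,-7)=55 g(11,-5)=165 g(11,-3)=330 g(11,-1)=461 g(11,1)=451 g(11,3)=275
t=12: g(12,-12)=1 g(12,-10)=12 g(12,-8)=66 g(12,-6)=220 g(12,-4)=495 g(12,-2)=791 g(12,0)=912 g(12,2)=726 g(12,4)=275
Paths never hitting 5: Σ_s g(12,s) = 3498
Paths hitting 5: 2^12 - 3498 = 598
P = 598/4096 = 299/2048

Answer: 299/2048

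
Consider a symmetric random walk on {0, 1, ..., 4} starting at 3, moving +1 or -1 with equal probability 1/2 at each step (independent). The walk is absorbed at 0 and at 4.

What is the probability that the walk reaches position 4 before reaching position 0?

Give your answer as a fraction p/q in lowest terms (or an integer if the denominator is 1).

Answer: 3/4

Derivation:
Symmetric walk (p = 1/2): the harmonic-function argument gives P(hit 4 before 0 | start at 3) = a/N.
P = 3/4 = 3/4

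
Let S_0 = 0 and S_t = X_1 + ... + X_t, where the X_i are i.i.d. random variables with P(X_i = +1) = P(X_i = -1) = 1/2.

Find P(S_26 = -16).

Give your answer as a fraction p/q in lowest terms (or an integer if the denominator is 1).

To reach position -16 after 26 steps: need 5 steps of +1 and 21 of -1.
Favorable paths: C(26,5) = 65780
Total paths: 2^26 = 67108864
P = 65780/67108864 = 16445/16777216

Answer: 16445/16777216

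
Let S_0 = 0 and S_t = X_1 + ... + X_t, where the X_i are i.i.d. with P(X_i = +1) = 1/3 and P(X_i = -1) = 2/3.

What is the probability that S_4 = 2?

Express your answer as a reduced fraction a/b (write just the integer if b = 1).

To reach position 2 after 4 steps: need 3 steps of +1 and 1 step of -1.
Number of such sequences: C(4,3) = 4
Each has probability (1/3)^3 · (2/3)^1 = 2/81
P = 4 · 2/81 = 8/81

Answer: 8/81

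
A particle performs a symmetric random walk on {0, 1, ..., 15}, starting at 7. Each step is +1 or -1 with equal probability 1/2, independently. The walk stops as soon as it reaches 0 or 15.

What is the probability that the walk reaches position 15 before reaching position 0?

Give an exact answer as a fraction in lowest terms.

Symmetric walk (p = 1/2): the harmonic-function argument gives P(hit 15 before 0 | start at 7) = a/N.
P = 7/15 = 7/15

Answer: 7/15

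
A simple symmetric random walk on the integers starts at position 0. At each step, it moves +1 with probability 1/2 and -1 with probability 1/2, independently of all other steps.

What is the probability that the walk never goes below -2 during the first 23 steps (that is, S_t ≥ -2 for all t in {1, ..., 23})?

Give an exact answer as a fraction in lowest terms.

Answer: 1924111/4194304

Derivation:
Let f(t,s) = #length-t paths at position s with S_1..S_t all ≥ -2.
f(t,s) = f(t-1,s-1) + f(t-1,s+1) for s ≥ -2; f(t,s) = 0 for s < -2.
t=0: f(0,0)=1
t=1: f(1,-1)=1 f(1,1)=1
t=2: f(2,-2)=1 f(2,0)=2 f(2,2)=1
t=3: f(3,-1)=3 f(3,1)=3 f(3,3)=1
t=4: f(4,-2)=3 f(4,0)=6 f(4,2)=4 f(4,4)=1
t=5: f(5,-1)=9 f(5,1)=10 f(5,3)=5 f(5,5)=1
t=6: f(6,-2)=9 f(6,0)=19 f(6,2)=15 f(6,4)=6 f(6,6)=1
t=7: f(7,-1)=28 f(7,1)=34 f(7,3)=21 f(7,5)=7 f(7,7)=1
t=8: f(8,-2)=28 f(8,0)=62 f(8,2)=55 f(8,4)=28 f(8,6)=8 f(8,8)=1
t=9: f(9,-1)=90 f(9,1)=117 f(9,3)=83 f(9,5)=36 f(9,7)=9 f(9,9)=1
t=10: f(10,-2)=90 f(10,0)=207 f(10,2)=200 f(10,4)=119 f(10,6)=45 f(10,8)=10 f(10,10)=1
t=11: f(11,-1)=297 f(11,1)=407 f(11,3)=319 f(11,5)=164 f(11,7)=55 f(11,9)=11 f(11,11)=1
t=12: f(12,-2)=297 f(12,0)=704 f(12,2)=726 f(12,4)=483 f(12,6)=219 f(12,8)=66 f(12,10)=12 f(12,12)=1
t=13: f(13,-1)=1001 f(13,1)=1430 f(13,3)=1209 f(13,5)=702 f(13,7)=285 f(13,9)=78 f(13,11)=13 f(13,13)=1
t=14: f(14,-2)=1001 f(14,0)=2431 f(14,2)=2639 f(14,4)=1911 f(14,6)=987 f(14,8)=363 f(14,10)=91 f(14,12)=14 f(14,14)=1
t=15: f(15,-1)=3432 f(15,1)=5070 f(15,3)=4550 f(15,5)=2898 f(15,7)=1350 f(15,9)=454 f(15,11)=105 f(15,13)=15 f(15,15)=1
t=16: f(16,-2)=3432 f(16,0)=8502 f(16,2)=9620 f(16,4)=7448 f(16,6)=4248 f(16,8)=1804 f(16,10)=559 f(16,12)=120 f(16,14)=16 f(16,16)=1
t=17: f(17,-1)=11934 f(17,1)=18122 f(17,3)=17068 f(17,5)=11696 f(17,7)=6052 f(17,9)=2363 f(17,11)=679 f(17,13)=136 f(17,15)=17 f(17,17)=1
t=18: f(18,-2)=11934 f(18,0)=30056 f(18,2)=35190 f(18,4)=28764 f(18,6)=17748 f(18,8)=8415 f(18,10)=3042 f(18,12)=815 f(18,14)=153 f(18,16)=18 f(18,18)=1
t=19: f(19,-1)=41990 f(19,1)=65246 f(19,3)=63954 f(19,5)=46512 f(19,7)=26163 f(19,9)=11457 f(19,11)=3857 f(19,13)=968 f(19,15)=171 f(19,17)=19 f(19,19)=1
t=20: f(20,-2)=41990 f(20,0)=107236 f(20,2)=129200 f(20,4)=110466 f(20,6)=72675 f(20,8)=37620 f(20,10)=15314 f(20,12)=4825 f(20,14)=1139 f(20,16)=190 f(20,18)=20 f(20,20)=1
t=21: f(21,-1)=149226 f(21,1)=236436 f(21,3)=239666 f(21,5)=183141 f(21,7)=110295 f(21,9)=52934 f(21,11)=20139 f(21,13)=5964 f(21,15)=1329 f(21,17)=210 f(21,19)=21 f(21,21)=1
t=22: f(22,-2)=149226 f(22,0)=385662 f(22,2)=476102 f(22,4)=422807 f(22,6)=293436 f(22,8)=163229 f(22,10)=73073 f(22,12)=26103 f(22,14)=7293 f(22,16)=1539 f(22,18)=231 f(22,20)=22 f(22,22)=1
t=23: f(23,-1)=534888 f(23,1)=861764 f(23,3)=898909 f(23,5)=716243 f(23,7)=456665 f(23,9)=236302 f(23,11)=99176 f(23,13)=33396 f(23,15)=8832 f(23,17)=1770 f(23,19)=253 f(23,21)=23 f(23,23)=1
Σ_s f(23,s) = 3848222
P = 3848222/8388608 = 1924111/4194304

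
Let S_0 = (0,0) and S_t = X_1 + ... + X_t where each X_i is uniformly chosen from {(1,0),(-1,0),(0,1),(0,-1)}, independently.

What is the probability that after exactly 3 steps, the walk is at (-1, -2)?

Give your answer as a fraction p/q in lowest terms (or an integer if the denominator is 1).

Answer: 3/64

Derivation:
Let h be the number of horizontal steps (so 3-h are vertical). To end at (-1,-2) need (h-1)/2 right-steps and ((3-h)-2)/2 up-steps.
Sum over h with 1 ≤ h ≤ 1, h ≡ 1 (mod 2), 3-h ≡ 0 (mod 2):
h=1: C(3,1)·C(1,0)·C(2,0) = 3·1·1 = 3
Total favorable: 3
Total paths: 4^3 = 64
P = 3/64 = 3/64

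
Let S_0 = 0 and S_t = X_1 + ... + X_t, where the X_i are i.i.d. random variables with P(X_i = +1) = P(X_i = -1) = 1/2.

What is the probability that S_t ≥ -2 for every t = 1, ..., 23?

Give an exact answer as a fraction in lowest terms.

Answer: 1924111/4194304

Derivation:
Let f(t,s) = #length-t paths at position s with S_1..S_t all ≥ -2.
f(t,s) = f(t-1,s-1) + f(t-1,s+1) for s ≥ -2; f(t,s) = 0 for s < -2.
t=0: f(0,0)=1
t=1: f(1,-1)=1 f(1,1)=1
t=2: f(2,-2)=1 f(2,0)=2 f(2,2)=1
t=3: f(3,-1)=3 f(3,1)=3 f(3,3)=1
t=4: f(4,-2)=3 f(4,0)=6 f(4,2)=4 f(4,4)=1
t=5: f(5,-1)=9 f(5,1)=10 f(5,3)=5 f(5,5)=1
t=6: f(6,-2)=9 f(6,0)=19 f(6,2)=15 f(6,4)=6 f(6,6)=1
t=7: f(7,-1)=28 f(7,1)=34 f(7,3)=21 f(7,5)=7 f(7,7)=1
t=8: f(8,-2)=28 f(8,0)=62 f(8,2)=55 f(8,4)=28 f(8,6)=8 f(8,8)=1
t=9: f(9,-1)=90 f(9,1)=117 f(9,3)=83 f(9,5)=36 f(9,7)=9 f(9,9)=1
t=10: f(10,-2)=90 f(10,0)=207 f(10,2)=200 f(10,4)=119 f(10,6)=45 f(10,8)=10 f(10,10)=1
t=11: f(11,-1)=297 f(11,1)=407 f(11,3)=319 f(11,5)=164 f(11,7)=55 f(11,9)=11 f(11,11)=1
t=12: f(12,-2)=297 f(12,0)=704 f(12,2)=726 f(12,4)=483 f(12,6)=219 f(12,8)=66 f(12,10)=12 f(12,12)=1
t=13: f(13,-1)=1001 f(13,1)=1430 f(13,3)=1209 f(13,5)=702 f(13,7)=285 f(13,9)=78 f(13,11)=13 f(13,13)=1
t=14: f(14,-2)=1001 f(14,0)=2431 f(14,2)=2639 f(14,4)=1911 f(14,6)=987 f(14,8)=363 f(14,10)=91 f(14,12)=14 f(14,14)=1
t=15: f(15,-1)=3432 f(15,1)=5070 f(15,3)=4550 f(15,5)=2898 f(15,7)=1350 f(15,9)=454 f(15,11)=105 f(15,13)=15 f(15,15)=1
t=16: f(16,-2)=3432 f(16,0)=8502 f(16,2)=9620 f(16,4)=7448 f(16,6)=4248 f(16,8)=1804 f(16,10)=559 f(16,12)=120 f(16,14)=16 f(16,16)=1
t=17: f(17,-1)=11934 f(17,1)=18122 f(17,3)=17068 f(17,5)=11696 f(17,7)=6052 f(17,9)=2363 f(17,11)=679 f(17,13)=136 f(17,15)=17 f(17,17)=1
t=18: f(18,-2)=11934 f(18,0)=30056 f(18,2)=35190 f(18,4)=28764 f(18,6)=17748 f(18,8)=8415 f(18,10)=3042 f(18,12)=815 f(18,14)=153 f(18,16)=18 f(18,18)=1
t=19: f(19,-1)=41990 f(19,1)=65246 f(19,3)=63954 f(19,5)=46512 f(19,7)=26163 f(19,9)=11457 f(19,11)=3857 f(19,13)=968 f(19,15)=171 f(19,17)=19 f(19,19)=1
t=20: f(20,-2)=41990 f(20,0)=107236 f(20,2)=129200 f(20,4)=110466 f(20,6)=72675 f(20,8)=37620 f(20,10)=15314 f(20,12)=4825 f(20,14)=1139 f(20,16)=190 f(20,18)=20 f(20,20)=1
t=21: f(21,-1)=149226 f(21,1)=236436 f(21,3)=239666 f(21,5)=183141 f(21,7)=110295 f(21,9)=52934 f(21,11)=20139 f(21,13)=5964 f(21,15)=1329 f(21,17)=210 f(21,19)=21 f(21,21)=1
t=22: f(22,-2)=149226 f(22,0)=385662 f(22,2)=476102 f(22,4)=422807 f(22,6)=293436 f(22,8)=163229 f(22,10)=73073 f(22,12)=26103 f(22,14)=7293 f(22,16)=1539 f(22,18)=231 f(22,20)=22 f(22,22)=1
t=23: f(23,-1)=534888 f(23,1)=861764 f(23,3)=898909 f(23,5)=716243 f(23,7)=456665 f(23,9)=236302 f(23,11)=99176 f(23,13)=33396 f(23,15)=8832 f(23,17)=1770 f(23,19)=253 f(23,21)=23 f(23,23)=1
Σ_s f(23,s) = 3848222
P = 3848222/8388608 = 1924111/4194304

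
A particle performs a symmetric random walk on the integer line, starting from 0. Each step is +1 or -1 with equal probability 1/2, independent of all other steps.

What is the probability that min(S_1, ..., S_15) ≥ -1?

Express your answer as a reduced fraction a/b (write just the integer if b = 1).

Answer: 6435/16384

Derivation:
Let f(t,s) = #length-t paths at position s with S_1..S_t all ≥ -1.
f(t,s) = f(t-1,s-1) + f(t-1,s+1) for s ≥ -1; f(t,s) = 0 for s < -1.
t=0: f(0,0)=1
t=1: f(1,-1)=1 f(1,1)=1
t=2: f(2,0)=2 f(2,2)=1
t=3: f(3,-1)=2 f(3,1)=3 f(3,3)=1
t=4: f(4,0)=5 f(4,2)=4 f(4,4)=1
t=5: f(5,-1)=5 f(5,1)=9 f(5,3)=5 f(5,5)=1
t=6: f(6,0)=14 f(6,2)=14 f(6,4)=6 f(6,6)=1
t=7: f(7,-1)=14 f(7,1)=28 f(7,3)=20 f(7,5)=7 f(7,7)=1
t=8: f(8,0)=42 f(8,2)=48 f(8,4)=27 f(8,6)=8 f(8,8)=1
t=9: f(9,-1)=42 f(9,1)=90 f(9,3)=75 f(9,5)=35 f(9,7)=9 f(9,9)=1
t=10: f(10,0)=132 f(10,2)=165 f(10,4)=110 f(10,6)=44 f(10,8)=10 f(10,10)=1
t=11: f(11,-1)=132 f(11,1)=297 f(11,3)=275 f(11,5)=154 f(11,7)=54 f(11,9)=11 f(11,11)=1
t=12: f(12,0)=429 f(12,2)=572 f(12,4)=429 f(12,6)=208 f(12,8)=65 f(12,10)=12 f(12,12)=1
t=13: f(13,-1)=429 f(13,1)=1001 f(13,3)=1001 f(13,5)=637 f(13,7)=273 f(13,9)=77 f(13,11)=13 f(13,13)=1
t=14: f(14,0)=1430 f(14,2)=2002 f(14,4)=1638 f(14,6)=910 f(14,8)=350 f(14,10)=90 f(14,12)=14 f(14,14)=1
t=15: f(15,-1)=1430 f(15,1)=3432 f(15,3)=3640 f(15,5)=2548 f(15,7)=1260 f(15,9)=440 f(15,11)=104 f(15,13)=15 f(15,15)=1
Σ_s f(15,s) = 12870
P = 12870/32768 = 6435/16384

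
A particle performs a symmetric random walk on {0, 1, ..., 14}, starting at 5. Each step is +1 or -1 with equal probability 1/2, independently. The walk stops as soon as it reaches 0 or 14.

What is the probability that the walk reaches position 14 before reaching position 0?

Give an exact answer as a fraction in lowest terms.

Symmetric walk (p = 1/2): the harmonic-function argument gives P(hit 14 before 0 | start at 5) = a/N.
P = 5/14 = 5/14

Answer: 5/14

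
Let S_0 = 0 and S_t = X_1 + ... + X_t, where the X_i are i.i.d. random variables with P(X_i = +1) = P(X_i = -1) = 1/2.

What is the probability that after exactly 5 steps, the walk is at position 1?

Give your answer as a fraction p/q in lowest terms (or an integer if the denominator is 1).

To reach position 1 after 5 steps: need 3 steps of +1 and 2 of -1.
Favorable paths: C(5,3) = 10
Total paths: 2^5 = 32
P = 10/32 = 5/16

Answer: 5/16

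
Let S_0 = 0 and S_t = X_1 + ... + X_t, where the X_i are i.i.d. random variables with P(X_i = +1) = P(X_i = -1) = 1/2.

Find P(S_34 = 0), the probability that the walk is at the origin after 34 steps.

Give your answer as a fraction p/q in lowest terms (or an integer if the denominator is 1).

To return to 0 after 34 steps: need exactly 17 steps of +1 and 17 of -1.
Favorable paths: C(34,17) = 2333606220
Total paths: 2^34 = 17179869184
P = 2333606220/17179869184 = 583401555/4294967296

Answer: 583401555/4294967296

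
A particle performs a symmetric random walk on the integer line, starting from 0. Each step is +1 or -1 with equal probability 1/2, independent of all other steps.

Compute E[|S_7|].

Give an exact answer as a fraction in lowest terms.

S_7 takes values m ≡ 1 (mod 2) with |m| ≤ 7; P(S_7=m) = C(7,(7+m)/2)/2^7.
Total paths: 2^7 = 128
Distribution: P(S=-7)=1/128, P(S=-5)=7/128, P(S=-3)=21/128, P(S=-1)=35/128, P(S=1)=35/128, P(S=3)=21/128, P(S=5)=7/128, P(S=7)=1/128
E[|S_7|] = Σ_m |m|·P(S_7=m) = 280/128 = 35/16

Answer: 35/16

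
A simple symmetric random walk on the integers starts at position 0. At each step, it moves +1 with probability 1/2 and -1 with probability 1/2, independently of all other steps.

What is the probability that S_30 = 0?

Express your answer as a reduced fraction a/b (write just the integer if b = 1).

To return to 0 after 30 steps: need exactly 15 steps of +1 and 15 of -1.
Favorable paths: C(30,15) = 155117520
Total paths: 2^30 = 1073741824
P = 155117520/1073741824 = 9694845/67108864

Answer: 9694845/67108864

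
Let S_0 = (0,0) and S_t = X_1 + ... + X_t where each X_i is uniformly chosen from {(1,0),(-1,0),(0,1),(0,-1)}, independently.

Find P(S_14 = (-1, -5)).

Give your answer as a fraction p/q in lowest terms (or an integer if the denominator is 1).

Let h be the number of horizontal steps (so 14-h are vertical). To end at (-1,-5) need (h-1)/2 right-steps and ((14-h)-5)/2 up-steps.
Sum over h with 1 ≤ h ≤ 9, h ≡ 1 (mod 2), 14-h ≡ 1 (mod 2):
h=1: C(14,1)·C(1,0)·C(13,4) = 14·1·715 = 10010
h=3: C(14,3)·C(3,1)·C(11,3) = 364·3·165 = 180180
h=5: C(14,5)·C(5,2)·C(9,2) = 2002·10·36 = 720720
h=7: C(14,7)·C(7,3)·C(7,1) = 3432·35·7 = 840840
h=9: C(14,9)·C(9,4)·C(5,0) = 2002·126·1 = 252252
Total favorable: 2004002
Total paths: 4^14 = 268435456
P = 2004002/268435456 = 1002001/134217728

Answer: 1002001/134217728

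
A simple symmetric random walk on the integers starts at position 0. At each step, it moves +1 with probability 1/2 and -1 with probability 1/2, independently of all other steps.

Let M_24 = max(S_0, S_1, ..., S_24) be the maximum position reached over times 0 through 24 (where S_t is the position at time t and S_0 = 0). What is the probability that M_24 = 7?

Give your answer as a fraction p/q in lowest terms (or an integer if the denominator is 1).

Answer: 735471/16777216

Derivation:
Let M_24 = max(S_0,...,S_24). Use the reflection principle: for j ≥ 1, #{paths with M_24 ≥ j} = #{S_24 ≥ j} + #{S_24 ≥ j+1}.
By reflection, #{M_24 ≥ 7} = #{S_24 ≥ 7} + #{S_24 ≥ 8} = 1271626 + 1271626 = 2543252.
#{M_24 ≥ 8} = #{S_24 ≥ 8} + #{S_24 ≥ 9} = 1271626 + 536155 = 1807781.
#{M_24 = 7} = 2543252 - 1807781 = 735471.
P(M_24 = 7) = 735471/16777216 = 735471/16777216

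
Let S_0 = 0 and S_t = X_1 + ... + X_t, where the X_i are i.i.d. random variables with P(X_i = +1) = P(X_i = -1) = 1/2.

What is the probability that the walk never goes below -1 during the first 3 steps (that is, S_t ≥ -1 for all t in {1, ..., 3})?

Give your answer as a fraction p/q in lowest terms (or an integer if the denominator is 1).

Answer: 3/4

Derivation:
Let f(t,s) = #length-t paths at position s with S_1..S_t all ≥ -1.
f(t,s) = f(t-1,s-1) + f(t-1,s+1) for s ≥ -1; f(t,s) = 0 for s < -1.
t=0: f(0,0)=1
t=1: f(1,-1)=1 f(1,1)=1
t=2: f(2,0)=2 f(2,2)=1
t=3: f(3,-1)=2 f(3,1)=3 f(3,3)=1
Σ_s f(3,s) = 6
P = 6/8 = 3/4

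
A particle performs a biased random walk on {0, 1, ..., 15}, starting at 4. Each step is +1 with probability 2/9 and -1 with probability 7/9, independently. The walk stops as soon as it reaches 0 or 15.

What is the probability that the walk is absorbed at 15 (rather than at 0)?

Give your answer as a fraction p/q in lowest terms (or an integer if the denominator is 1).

Biased walk: p = 2/9, q = 7/9, r = q/p = 7/2
Gambler's ruin: P(hit 15 before 0 | start at 4) = (1 - r^a)/(1 - r^N)
r^4 = 2401/16; r^15 = 4747561509943/32768
P = (1 - 2401/16) / (1 - 4747561509943/32768) = -2385/16 / -4747561477175/32768 = 976896/949512295435

Answer: 976896/949512295435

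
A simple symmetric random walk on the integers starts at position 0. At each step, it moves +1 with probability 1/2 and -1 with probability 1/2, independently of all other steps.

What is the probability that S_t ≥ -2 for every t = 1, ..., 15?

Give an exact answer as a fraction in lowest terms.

Answer: 17875/32768

Derivation:
Let f(t,s) = #length-t paths at position s with S_1..S_t all ≥ -2.
f(t,s) = f(t-1,s-1) + f(t-1,s+1) for s ≥ -2; f(t,s) = 0 for s < -2.
t=0: f(0,0)=1
t=1: f(1,-1)=1 f(1,1)=1
t=2: f(2,-2)=1 f(2,0)=2 f(2,2)=1
t=3: f(3,-1)=3 f(3,1)=3 f(3,3)=1
t=4: f(4,-2)=3 f(4,0)=6 f(4,2)=4 f(4,4)=1
t=5: f(5,-1)=9 f(5,1)=10 f(5,3)=5 f(5,5)=1
t=6: f(6,-2)=9 f(6,0)=19 f(6,2)=15 f(6,4)=6 f(6,6)=1
t=7: f(7,-1)=28 f(7,1)=34 f(7,3)=21 f(7,5)=7 f(7,7)=1
t=8: f(8,-2)=28 f(8,0)=62 f(8,2)=55 f(8,4)=28 f(8,6)=8 f(8,8)=1
t=9: f(9,-1)=90 f(9,1)=117 f(9,3)=83 f(9,5)=36 f(9,7)=9 f(9,9)=1
t=10: f(10,-2)=90 f(10,0)=207 f(10,2)=200 f(10,4)=119 f(10,6)=45 f(10,8)=10 f(10,10)=1
t=11: f(11,-1)=297 f(11,1)=407 f(11,3)=319 f(11,5)=164 f(11,7)=55 f(11,9)=11 f(11,11)=1
t=12: f(12,-2)=297 f(12,0)=704 f(12,2)=726 f(12,4)=483 f(12,6)=219 f(12,8)=66 f(12,10)=12 f(12,12)=1
t=13: f(13,-1)=1001 f(13,1)=1430 f(13,3)=1209 f(13,5)=702 f(13,7)=285 f(13,9)=78 f(13,11)=13 f(13,13)=1
t=14: f(14,-2)=1001 f(14,0)=2431 f(14,2)=2639 f(14,4)=1911 f(14,6)=987 f(14,8)=363 f(14,10)=91 f(14,12)=14 f(14,14)=1
t=15: f(15,-1)=3432 f(15,1)=5070 f(15,3)=4550 f(15,5)=2898 f(15,7)=1350 f(15,9)=454 f(15,11)=105 f(15,13)=15 f(15,15)=1
Σ_s f(15,s) = 17875
P = 17875/32768 = 17875/32768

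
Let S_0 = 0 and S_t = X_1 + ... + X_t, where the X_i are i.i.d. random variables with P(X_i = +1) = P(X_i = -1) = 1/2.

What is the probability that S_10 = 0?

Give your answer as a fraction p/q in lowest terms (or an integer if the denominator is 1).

To return to 0 after 10 steps: need exactly 5 steps of +1 and 5 of -1.
Favorable paths: C(10,5) = 252
Total paths: 2^10 = 1024
P = 252/1024 = 63/256

Answer: 63/256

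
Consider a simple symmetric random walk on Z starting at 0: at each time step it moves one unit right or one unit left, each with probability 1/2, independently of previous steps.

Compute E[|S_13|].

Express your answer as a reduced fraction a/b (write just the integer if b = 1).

S_13 takes values m ≡ 1 (mod 2) with |m| ≤ 13; P(S_13=m) = C(13,(13+m)/2)/2^13.
Total paths: 2^13 = 8192
Distribution: P(S=-13)=1/8192, P(S=-11)=13/8192, P(S=-9)=78/8192, P(S=-7)=286/8192, P(S=-5)=715/8192, P(S=-3)=1287/8192, P(S=-1)=1716/8192, P(S=1)=1716/8192, P(S=3)=1287/8192, P(S=5)=715/8192, P(S=7)=286/8192, P(S=9)=78/8192, P(S=11)=13/8192, P(S=13)=1/8192
E[|S_13|] = Σ_m |m|·P(S_13=m) = 24024/8192 = 3003/1024

Answer: 3003/1024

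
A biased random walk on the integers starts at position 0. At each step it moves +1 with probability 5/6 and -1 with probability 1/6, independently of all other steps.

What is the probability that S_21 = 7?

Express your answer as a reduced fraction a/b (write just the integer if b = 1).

To reach position 7 after 21 steps: need 14 steps of +1 and 7 steps of -1.
Number of such sequences: C(21,14) = 116280
Each has probability (5/6)^14 · (1/6)^7 = 6103515625/21936950640377856
P = 116280 · 6103515625/21936950640377856 = 9857177734375/304679870005248

Answer: 9857177734375/304679870005248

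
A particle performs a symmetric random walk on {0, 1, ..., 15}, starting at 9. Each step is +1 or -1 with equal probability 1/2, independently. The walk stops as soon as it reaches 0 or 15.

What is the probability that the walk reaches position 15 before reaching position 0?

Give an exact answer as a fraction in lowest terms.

Answer: 3/5

Derivation:
Symmetric walk (p = 1/2): the harmonic-function argument gives P(hit 15 before 0 | start at 9) = a/N.
P = 9/15 = 3/5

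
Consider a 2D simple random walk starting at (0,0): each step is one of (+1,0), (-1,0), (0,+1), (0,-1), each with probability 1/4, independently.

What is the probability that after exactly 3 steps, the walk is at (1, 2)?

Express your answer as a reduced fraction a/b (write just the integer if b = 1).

Let h be the number of horizontal steps (so 3-h are vertical). To end at (1,2) need (h+1)/2 right-steps and ((3-h)+2)/2 up-steps.
Sum over h with 1 ≤ h ≤ 1, h ≡ 1 (mod 2), 3-h ≡ 0 (mod 2):
h=1: C(3,1)·C(1,1)·C(2,2) = 3·1·1 = 3
Total favorable: 3
Total paths: 4^3 = 64
P = 3/64 = 3/64

Answer: 3/64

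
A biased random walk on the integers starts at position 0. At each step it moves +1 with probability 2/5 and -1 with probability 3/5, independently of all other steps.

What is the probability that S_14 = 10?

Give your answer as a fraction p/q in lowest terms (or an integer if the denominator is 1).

Answer: 3354624/6103515625

Derivation:
To reach position 10 after 14 steps: need 12 steps of +1 and 2 steps of -1.
Number of such sequences: C(14,12) = 91
Each has probability (2/5)^12 · (3/5)^2 = 36864/6103515625
P = 91 · 36864/6103515625 = 3354624/6103515625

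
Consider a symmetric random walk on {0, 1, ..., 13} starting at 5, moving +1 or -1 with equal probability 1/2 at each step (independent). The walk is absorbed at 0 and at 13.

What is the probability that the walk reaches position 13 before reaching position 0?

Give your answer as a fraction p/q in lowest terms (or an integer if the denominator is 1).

Answer: 5/13

Derivation:
Symmetric walk (p = 1/2): the harmonic-function argument gives P(hit 13 before 0 | start at 5) = a/N.
P = 5/13 = 5/13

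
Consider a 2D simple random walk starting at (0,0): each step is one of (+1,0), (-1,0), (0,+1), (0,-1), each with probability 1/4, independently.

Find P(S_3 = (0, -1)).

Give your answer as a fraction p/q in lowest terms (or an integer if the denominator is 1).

Answer: 9/64

Derivation:
Let h be the number of horizontal steps (so 3-h are vertical). To end at (0,-1) need (h+0)/2 right-steps and ((3-h)-1)/2 up-steps.
Sum over h with 0 ≤ h ≤ 2, h ≡ 0 (mod 2), 3-h ≡ 1 (mod 2):
h=0: C(3,0)·C(0,0)·C(3,1) = 1·1·3 = 3
h=2: C(3,2)·C(2,1)·C(1,0) = 3·2·1 = 6
Total favorable: 9
Total paths: 4^3 = 64
P = 9/64 = 9/64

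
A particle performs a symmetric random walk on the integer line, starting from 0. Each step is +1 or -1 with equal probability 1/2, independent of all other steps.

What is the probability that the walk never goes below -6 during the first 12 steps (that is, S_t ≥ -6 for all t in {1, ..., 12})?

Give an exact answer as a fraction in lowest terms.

Let f(t,s) = #length-t paths at position s with S_1..S_t all ≥ -6.
f(t,s) = f(t-1,s-1) + f(t-1,s+1) for s ≥ -6; f(t,s) = 0 for s < -6.
t=0: f(0,0)=1
t=1: f(1,-1)=1 f(1,1)=1
t=2: f(2,-2)=1 f(2,0)=2 f(2,2)=1
t=3: f(3,-3)=1 f(3,-1)=3 f(3,1)=3 f(3,3)=1
t=4: f(4,-4)=1 f(4,-2)=4 f(4,0)=6 f(4,2)=4 f(4,4)=1
t=5: f(5,-5)=1 f(5,-3)=5 f(5,-1)=10 f(5,1)=10 f(5,3)=5 f(5,5)=1
t=6: f(6,-6)=1 f(6,-4)=6 f(6,-2)=15 f(6,0)=20 f(6,2)=15 f(6,4)=6 f(6,6)=1
t=7: f(7,-5)=7 f(7,-3)=21 f(7,-1)=35 f(7,1)=35 f(7,3)=21 f(7,5)=7 f(7,7)=1
t=8: f(8,-6)=7 f(8,-4)=28 f(8,-2)=56 f(8,0)=70 f(8,2)=56 f(8,4)=28 f(8,6)=8 f(8,8)=1
t=9: f(9,-5)=35 f(9,-3)=84 f(9,-1)=126 f(9,1)=126 f(9,3)=84 f(9,5)=36 f(9,7)=9 f(9,9)=1
t=10: f(10,-6)=35 f(10,-4)=119 f(10,-2)=210 f(10,0)=252 f(10,2)=210 f(10,4)=120 f(10,6)=45 f(10,8)=10 f(10,10)=1
t=11: f(11,-5)=154 f(11,-3)=329 f(11,-1)=462 f(11,1)=462 f(11,3)=330 f(11,5)=165 f(11,7)=55 f(11,9)=11 f(11,11)=1
t=12: f(12,-6)=154 f(12,-4)=483 f(12,-2)=791 f(12,0)=924 f(12,2)=792 f(12,4)=495 f(12,6)=220 f(12,8)=66 f(12,10)=12 f(12,12)=1
Σ_s f(12,s) = 3938
P = 3938/4096 = 1969/2048

Answer: 1969/2048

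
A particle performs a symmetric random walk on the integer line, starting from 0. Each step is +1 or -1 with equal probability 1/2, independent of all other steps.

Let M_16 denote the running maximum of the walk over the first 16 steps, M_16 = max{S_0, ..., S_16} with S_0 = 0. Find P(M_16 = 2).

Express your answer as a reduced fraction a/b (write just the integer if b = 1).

Answer: 715/4096

Derivation:
Let M_16 = max(S_0,...,S_16). Use the reflection principle: for j ≥ 1, #{paths with M_16 ≥ j} = #{S_16 ≥ j} + #{S_16 ≥ j+1}.
By reflection, #{M_16 ≥ 2} = #{S_16 ≥ 2} + #{S_16 ≥ 3} = 26333 + 14893 = 41226.
#{M_16 ≥ 3} = #{S_16 ≥ 3} + #{S_16 ≥ 4} = 14893 + 14893 = 29786.
#{M_16 = 2} = 41226 - 29786 = 11440.
P(M_16 = 2) = 11440/65536 = 715/4096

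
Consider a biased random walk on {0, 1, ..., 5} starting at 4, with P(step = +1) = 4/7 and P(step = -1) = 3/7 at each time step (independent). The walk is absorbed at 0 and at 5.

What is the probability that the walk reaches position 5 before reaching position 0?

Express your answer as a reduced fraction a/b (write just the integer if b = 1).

Answer: 700/781

Derivation:
Biased walk: p = 4/7, q = 3/7, r = q/p = 3/4
Gambler's ruin: P(hit 5 before 0 | start at 4) = (1 - r^a)/(1 - r^N)
r^4 = 81/256; r^5 = 243/1024
P = (1 - 81/256) / (1 - 243/1024) = 175/256 / 781/1024 = 700/781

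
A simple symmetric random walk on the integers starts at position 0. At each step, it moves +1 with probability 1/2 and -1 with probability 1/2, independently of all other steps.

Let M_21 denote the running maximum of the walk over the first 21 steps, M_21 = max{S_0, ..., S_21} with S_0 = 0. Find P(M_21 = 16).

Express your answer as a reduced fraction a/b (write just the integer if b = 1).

Answer: 105/1048576

Derivation:
Let M_21 = max(S_0,...,S_21). Use the reflection principle: for j ≥ 1, #{paths with M_21 ≥ j} = #{S_21 ≥ j} + #{S_21 ≥ j+1}.
By reflection, #{M_21 ≥ 16} = #{S_21 ≥ 16} + #{S_21 ≥ 17} = 232 + 232 = 464.
#{M_21 ≥ 17} = #{S_21 ≥ 17} + #{S_21 ≥ 18} = 232 + 22 = 254.
#{M_21 = 16} = 464 - 254 = 210.
P(M_21 = 16) = 210/2097152 = 105/1048576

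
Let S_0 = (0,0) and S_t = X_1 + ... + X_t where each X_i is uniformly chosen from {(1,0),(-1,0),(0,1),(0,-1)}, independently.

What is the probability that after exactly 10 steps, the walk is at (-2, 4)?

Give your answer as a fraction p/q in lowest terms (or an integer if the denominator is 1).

Let h be the number of horizontal steps (so 10-h are vertical). To end at (-2,4) need (h-2)/2 right-steps and ((10-h)+4)/2 up-steps.
Sum over h with 2 ≤ h ≤ 6, h ≡ 0 (mod 2), 10-h ≡ 0 (mod 2):
h=2: C(10,2)·C(2,0)·C(8,6) = 45·1·28 = 1260
h=4: C(10,4)·C(4,1)·C(6,5) = 210·4·6 = 5040
h=6: C(10,6)·C(6,2)·C(4,4) = 210·15·1 = 3150
Total favorable: 9450
Total paths: 4^10 = 1048576
P = 9450/1048576 = 4725/524288

Answer: 4725/524288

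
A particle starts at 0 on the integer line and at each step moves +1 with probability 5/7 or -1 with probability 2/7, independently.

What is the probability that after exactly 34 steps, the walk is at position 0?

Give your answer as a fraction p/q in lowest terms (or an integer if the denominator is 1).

To be at 0 after 34 steps: need exactly 17 steps of +1 and 17 of -1.
Number of such sequences: C(34,17) = 2333606220
Each has probability (5/7)^17 · (2/7)^17 = 100000000000000000/54116956037952111668959660849
P = 2333606220 · 100000000000000000/54116956037952111668959660849 = 233360622000000000000000000/54116956037952111668959660849

Answer: 233360622000000000000000000/54116956037952111668959660849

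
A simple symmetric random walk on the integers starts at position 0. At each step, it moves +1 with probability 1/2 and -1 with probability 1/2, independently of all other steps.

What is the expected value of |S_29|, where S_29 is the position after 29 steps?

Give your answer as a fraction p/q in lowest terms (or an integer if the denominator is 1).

S_29 takes values m ≡ 1 (mod 2) with |m| ≤ 29; P(S_29=m) = C(29,(29+m)/2)/2^29.
Total paths: 2^29 = 536870912
Distribution: P(S=-29)=1/536870912, P(S=-27)=29/536870912, P(S=-25)=406/536870912, P(S=-23)=3654/536870912, P(S=-21)=23751/536870912, P(S=-19)=118755/536870912, P(S=-17)=475020/536870912, P(S=-15)=1560780/536870912, P(S=-13)=4292145/536870912, P(S=-11)=10015005/536870912, P(S=-9)=20030010/536870912, P(S=-7)=34597290/536870912, P(S=-5)=51895935/536870912, P(S=-3)=67863915/536870912, P(S=-1)=77558760/536870912, P(S=1)=77558760/536870912, P(S=3)=67863915/536870912, P(S=5)=51895935/536870912, P(S=7)=34597290/536870912, P(S=9)=20030010/536870912, P(S=11)=10015005/536870912, P(S=13)=4292145/536870912, P(S=15)=1560780/536870912, P(S=17)=475020/536870912, P(S=19)=118755/536870912, P(S=21)=23751/536870912, P(S=23)=3654/536870912, P(S=25)=406/536870912, P(S=27)=29/536870912, P(S=29)=1/536870912
E[|S_29|] = Σ_m |m|·P(S_29=m) = 2326762800/536870912 = 145422675/33554432

Answer: 145422675/33554432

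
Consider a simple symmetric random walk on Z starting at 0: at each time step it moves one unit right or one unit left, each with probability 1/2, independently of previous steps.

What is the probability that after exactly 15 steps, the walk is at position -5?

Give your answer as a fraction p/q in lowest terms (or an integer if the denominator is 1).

Answer: 3003/32768

Derivation:
To reach position -5 after 15 steps: need 5 steps of +1 and 10 of -1.
Favorable paths: C(15,5) = 3003
Total paths: 2^15 = 32768
P = 3003/32768 = 3003/32768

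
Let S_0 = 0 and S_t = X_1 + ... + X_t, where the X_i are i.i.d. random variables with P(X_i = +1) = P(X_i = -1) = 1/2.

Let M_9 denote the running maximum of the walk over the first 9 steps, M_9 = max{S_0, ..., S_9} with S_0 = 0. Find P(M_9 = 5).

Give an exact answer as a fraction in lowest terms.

Answer: 9/128

Derivation:
Let M_9 = max(S_0,...,S_9). Use the reflection principle: for j ≥ 1, #{paths with M_9 ≥ j} = #{S_9 ≥ j} + #{S_9 ≥ j+1}.
By reflection, #{M_9 ≥ 5} = #{S_9 ≥ 5} + #{S_9 ≥ 6} = 46 + 10 = 56.
#{M_9 ≥ 6} = #{S_9 ≥ 6} + #{S_9 ≥ 7} = 10 + 10 = 20.
#{M_9 = 5} = 56 - 20 = 36.
P(M_9 = 5) = 36/512 = 9/128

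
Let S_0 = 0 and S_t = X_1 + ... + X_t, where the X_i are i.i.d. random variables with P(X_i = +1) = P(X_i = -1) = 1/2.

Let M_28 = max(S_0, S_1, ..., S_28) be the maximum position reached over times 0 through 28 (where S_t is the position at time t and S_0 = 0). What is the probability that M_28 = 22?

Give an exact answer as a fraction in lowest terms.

Answer: 819/67108864

Derivation:
Let M_28 = max(S_0,...,S_28). Use the reflection principle: for j ≥ 1, #{paths with M_28 ≥ j} = #{S_28 ≥ j} + #{S_28 ≥ j+1}.
By reflection, #{M_28 ≥ 22} = #{S_28 ≥ 22} + #{S_28 ≥ 23} = 3683 + 407 = 4090.
#{M_28 ≥ 23} = #{S_28 ≥ 23} + #{S_28 ≥ 24} = 407 + 407 = 814.
#{M_28 = 22} = 4090 - 814 = 3276.
P(M_28 = 22) = 3276/268435456 = 819/67108864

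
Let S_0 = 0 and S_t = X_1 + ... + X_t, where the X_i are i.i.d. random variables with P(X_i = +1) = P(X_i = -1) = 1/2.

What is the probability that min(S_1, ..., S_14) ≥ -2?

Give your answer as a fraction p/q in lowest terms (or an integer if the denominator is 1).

Let f(t,s) = #length-t paths at position s with S_1..S_t all ≥ -2.
f(t,s) = f(t-1,s-1) + f(t-1,s+1) for s ≥ -2; f(t,s) = 0 for s < -2.
t=0: f(0,0)=1
t=1: f(1,-1)=1 f(1,1)=1
t=2: f(2,-2)=1 f(2,0)=2 f(2,2)=1
t=3: f(3,-1)=3 f(3,1)=3 f(3,3)=1
t=4: f(4,-2)=3 f(4,0)=6 f(4,2)=4 f(4,4)=1
t=5: f(5,-1)=9 f(5,1)=10 f(5,3)=5 f(5,5)=1
t=6: f(6,-2)=9 f(6,0)=19 f(6,2)=15 f(6,4)=6 f(6,6)=1
t=7: f(7,-1)=28 f(7,1)=34 f(7,3)=21 f(7,5)=7 f(7,7)=1
t=8: f(8,-2)=28 f(8,0)=62 f(8,2)=55 f(8,4)=28 f(8,6)=8 f(8,8)=1
t=9: f(9,-1)=90 f(9,1)=117 f(9,3)=83 f(9,5)=36 f(9,7)=9 f(9,9)=1
t=10: f(10,-2)=90 f(10,0)=207 f(10,2)=200 f(10,4)=119 f(10,6)=45 f(10,8)=10 f(10,10)=1
t=11: f(11,-1)=297 f(11,1)=407 f(11,3)=319 f(11,5)=164 f(11,7)=55 f(11,9)=11 f(11,11)=1
t=12: f(12,-2)=297 f(12,0)=704 f(12,2)=726 f(12,4)=483 f(12,6)=219 f(12,8)=66 f(12,10)=12 f(12,12)=1
t=13: f(13,-1)=1001 f(13,1)=1430 f(13,3)=1209 f(13,5)=702 f(13,7)=285 f(13,9)=78 f(13,11)=13 f(13,13)=1
t=14: f(14,-2)=1001 f(14,0)=2431 f(14,2)=2639 f(14,4)=1911 f(14,6)=987 f(14,8)=363 f(14,10)=91 f(14,12)=14 f(14,14)=1
Σ_s f(14,s) = 9438
P = 9438/16384 = 4719/8192

Answer: 4719/8192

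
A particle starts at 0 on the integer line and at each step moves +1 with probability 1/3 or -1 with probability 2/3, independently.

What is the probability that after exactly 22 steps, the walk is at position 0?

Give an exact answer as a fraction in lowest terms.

To be at 0 after 22 steps: need exactly 11 steps of +1 and 11 of -1.
Number of such sequences: C(22,11) = 705432
Each has probability (1/3)^11 · (2/3)^11 = 2048/31381059609
P = 705432 · 2048/31381059609 = 481574912/10460353203

Answer: 481574912/10460353203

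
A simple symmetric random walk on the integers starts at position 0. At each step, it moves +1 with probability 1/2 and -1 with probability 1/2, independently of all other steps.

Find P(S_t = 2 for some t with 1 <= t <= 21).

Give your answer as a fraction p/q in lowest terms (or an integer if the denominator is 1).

Answer: 173965/262144

Derivation:
Count via complement. Let g(t,s) = #length-t paths at position s with S_1..S_t all ≠ 2.
g(t,s) = g(t-1,s-1) + g(t-1,s+1) for s ≠ 2; g(t,2) = 0.
t=0: g(0,0)=1
t=1: g(1,-1)=1 g(1,1)=1
t=2: g(2,-2)=1 g(2,0)=2
t=3: g(3,-3)=1 g(3,-1)=3 g(3,1)=2
t=4: g(4,-4)=1 g(4,-2)=4 g(4,0)=5
t=5: g(5,-5)=1 g(5,-3)=5 g(5,-1)=9 g(5,1)=5
t=6: g(6,-6)=1 g(6,-4)=6 g(6,-2)=14 g(6,0)=14
t=7: g(7,-7)=1 g(7,-5)=7 g(7,-3)=20 g(7,-1)=28 g(7,1)=14
t=8: g(8,-8)=1 g(8,-6)=8 g(8,-4)=27 g(8,-2)=48 g(8,0)=42
t=9: g(9,-9)=1 g(9,-7)=9 g(9,-5)=35 g(9,-3)=75 g(9,-1)=90 g(9,1)=42
t=10: g(10,-10)=1 g(10,-8)=10 g(10,-6)=44 g(10,-4)=110 g(10,-2)=165 g(10,0)=132
t=11: g(11,-11)=1 g(11,-9)=11 g(11,-7)=54 g(11,-5)=154 g(11,-3)=275 g(11,-1)=297 g(11,1)=132
t=12: g(12,-12)=1 g(12,-10)=12 g(12,-8)=65 g(12,-6)=208 g(12,-4)=429 g(12,-2)=572 g(12,0)=429
t=13: g(13,-13)=1 g(13,-11)=13 g(13,-9)=77 g(13,-7)=273 g(13,-5)=637 g(13,-3)=1001 g(13,-1)=1001 g(13,1)=429
t=14: g(14,-14)=1 g(14,-12)=14 g(14,-10)=90 g(14,-8)=350 g(14,-6)=910 g(14,-4)=1638 g(14,-2)=2002 g(14,0)=1430
t=15: g(15,-15)=1 g(15,-13)=15 g(15,-11)=104 g(15,-9)=440 g(15,-7)=1260 g(15,-5)=2548 g(15,-3)=3640 g(15,-1)=3432 g(15,1)=1430
t=16: g(16,-16)=1 g(16,-14)=16 g(16,-12)=119 g(16,-10)=544 g(16,-8)=1700 g(16,-6)=3808 g(16,-4)=6188 g(16,-2)=7072 g(16,0)=4862
t=17: g(17,-17)=1 g(17,-15)=17 g(17,-13)=135 g(17,-11)=663 g(17,-9)=2244 g(17,-7)=5508 g(17,-5)=9996 g(17,-3)=13260 g(17,-1)=11934 g(17,1)=4862
t=18: g(18,-18)=1 g(18,-16)=18 g(18,-14)=152 g(18,-12)=798 g(18,-10)=2907 g(18,-8)=7752 g(18,-6)=15504 g(18,-4)=23256 g(18,-2)=25194 g(18,0)=16796
t=19: g(19,-19)=1 g(19,-17)=19 g(19,-15)=170 g(19,-13)=950 g(19,-11)=3705 g(19,-9)=10659 g(19,-7)=23256 g(19,-5)=38760 g(19,-3)=48450 g(19,-1)=41990 g(19,1)=16796
t=20: g(20,-20)=1 g(20,-18)=20 g(20,-16)=189 g(20,-14)=1120 g(20,-12)=4655 g(20,-10)=14364 g(20,-8)=33915 g(20,-6)=62016 g(20,-4)=87210 g(20,-2)=90440 g(20,0)=58786
t=21: g(21,-21)=1 g(21,-19)=21 g(21,-17)=209 g(21,-15)=1309 g(21,-13)=5775 g(21,-11)=19019 g(21,-9)=48279 g(21,-7)=95931 g(21,-5)=149226 g(21,-3)=177650 g(21,-1)=149226 g(21,1)=58786
Paths never hitting 2: Σ_s g(21,s) = 705432
Paths hitting 2: 2^21 - 705432 = 1391720
P = 1391720/2097152 = 173965/262144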